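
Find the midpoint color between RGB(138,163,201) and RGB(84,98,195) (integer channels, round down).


Midpoint: each channel = ⌊(C₁+C₂)/2⌋
R: ⌊(138+84)/2⌋ = 111
G: ⌊(163+98)/2⌋ = 130
B: ⌊(201+195)/2⌋ = 198
= RGB(111, 130, 198)


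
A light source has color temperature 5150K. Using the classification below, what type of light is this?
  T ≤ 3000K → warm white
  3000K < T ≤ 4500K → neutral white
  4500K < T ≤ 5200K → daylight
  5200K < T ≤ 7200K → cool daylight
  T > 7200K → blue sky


Temperature: 5150K
4500K < 5150K ≤ 5200K → daylight
Classification: daylight


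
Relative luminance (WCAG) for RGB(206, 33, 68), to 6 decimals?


Linearize each channel (sRGB transfer function): c = v/255; c_lin = c/12.92 if c ≤ 0.04045, else ((c+0.055)/1.055)^2.4
  R: 206/255 ≈ 0.807843 > 0.04045 → ((0.807843+0.055)/1.055)^2.4 ≈ 0.617207
  G: 33/255 ≈ 0.129412 > 0.04045 → ((0.129412+0.055)/1.055)^2.4 ≈ 0.015209
  B: 68/255 ≈ 0.266667 > 0.04045 → ((0.266667+0.055)/1.055)^2.4 ≈ 0.057805
R_lin = 0.617207, G_lin = 0.015209, B_lin = 0.057805
L = 0.2126×R + 0.7152×G + 0.0722×B
L = 0.2126×0.617207 + 0.7152×0.015209 + 0.0722×0.057805
L ≈ 0.146269


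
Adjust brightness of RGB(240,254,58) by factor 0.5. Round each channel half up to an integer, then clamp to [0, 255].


Multiply each channel by 0.5, round half up, clamp to [0, 255]
R: 240×0.5 = 120
G: 254×0.5 = 127
B: 58×0.5 = 29
= RGB(120, 127, 29)


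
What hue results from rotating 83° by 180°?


New hue = (H + rotation) mod 360
New hue = (83 + 180) mod 360
= 263 mod 360
= 263°


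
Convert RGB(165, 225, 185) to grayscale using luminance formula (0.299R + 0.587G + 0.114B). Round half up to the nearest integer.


Gray = 0.299×R + 0.587×G + 0.114×B
Gray = 0.299×165 + 0.587×225 + 0.114×185
Gray = 49.335 + 132.075 + 21.090
Gray = 202.500 → round half up → 203
Gray = 203


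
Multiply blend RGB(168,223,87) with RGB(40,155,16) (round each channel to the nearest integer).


Multiply: C = A×B/255, rounded to nearest integer
R: 168×40/255 = 6720/255 ≈ 26.353 → 26
G: 223×155/255 = 34565/255 ≈ 135.549 → 136
B: 87×16/255 = 1392/255 ≈ 5.459 → 5
= RGB(26, 136, 5)


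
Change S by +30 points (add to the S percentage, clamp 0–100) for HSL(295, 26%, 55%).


Original S = 26%
Adjustment = +30 percentage points
New S = 26 + (30) = 56
Clamp to [0, 100] → 56
= HSL(295°, 56%, 55%)


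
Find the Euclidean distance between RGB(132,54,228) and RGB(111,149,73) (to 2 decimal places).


d = √[(R₁-R₂)² + (G₁-G₂)² + (B₁-B₂)²]
d = √[(132-111)² + (54-149)² + (228-73)²]
d = √[441 + 9025 + 24025]
d = √33491
d ≈ 183.01


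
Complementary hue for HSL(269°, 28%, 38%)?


Complement = opposite side of color wheel = hue + 180°
H' = (269 + 180) mod 360 = 89°
S and L unchanged.
= HSL(89°, 28%, 38%)


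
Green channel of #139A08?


Color: #139A08
R = 13 = 19
G = 9A = 154
B = 08 = 8
Green = 154


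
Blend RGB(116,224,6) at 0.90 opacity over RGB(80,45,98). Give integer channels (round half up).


C = α×F + (1-α)×B, with 1-α = 0.10
R: 0.90×116 + 0.10×80 = 104.40 + 8.00 = 112.40 → 112
G: 0.90×224 + 0.10×45 = 201.60 + 4.50 = 206.10 → 206
B: 0.90×6 + 0.10×98 = 5.40 + 9.80 = 15.20 → 15
= RGB(112, 206, 15)


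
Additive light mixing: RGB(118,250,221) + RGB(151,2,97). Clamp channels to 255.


Additive: each channel = min(255, C₁+C₂)
R: 118+151 = 269 → 255
G: 250+2 = 252 → 252
B: 221+97 = 318 → 255
= RGB(255, 252, 255)


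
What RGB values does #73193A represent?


73 → 115 (R)
19 → 25 (G)
3A → 58 (B)
= RGB(115, 25, 58)


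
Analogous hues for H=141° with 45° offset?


Base hue: 141°
Left analog: (141 - 45) mod 360 = 96°
Right analog: (141 + 45) mod 360 = 186°
Analogous hues = 96° and 186°


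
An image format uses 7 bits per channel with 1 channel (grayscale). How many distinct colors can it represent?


Total bits = 7 bits/channel × 1 channels = 7 bits
Distinct colors = 2^7
= 128 colors


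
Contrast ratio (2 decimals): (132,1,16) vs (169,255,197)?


Linearize each sRGB channel c=v/255: c/12.92 if c ≤ 0.04045 else ((c+0.055)/1.055)^2.4
L = 0.2126×R_lin + 0.7152×G_lin + 0.0722×B_lin
Color 1 (132,1,16):
  R=132: 132/255≈0.5176 > 0.04045 → ((0.5176+0.055)/1.055)^2.4 ≈ 0.23074
  G=1: 1/255≈0.0039 ≤ 0.04045 → 0.0039/12.92 ≈ 0.00030
  B=16: 16/255≈0.0627 > 0.04045 → ((0.0627+0.055)/1.055)^2.4 ≈ 0.00518
  L1 = 0.2126×0.23074 + 0.7152×0.00030 + 0.0722×0.00518 ≈ 0.04965
Color 2 (169,255,197):
  R=169: 169/255≈0.6627 > 0.04045 → ((0.6627+0.055)/1.055)^2.4 ≈ 0.39676
  G=255: 255/255≈1.0000 > 0.04045 → ((1.0000+0.055)/1.055)^2.4 ≈ 1.00000
  B=197: 197/255≈0.7725 > 0.04045 → ((0.7725+0.055)/1.055)^2.4 ≈ 0.55834
  L2 = 0.2126×0.39676 + 0.7152×1.00000 + 0.0722×0.55834 ≈ 0.83986
Lighter = 0.83986, Darker = 0.04965
Ratio = (L_lighter + 0.05) / (L_darker + 0.05)
Ratio = (0.83986 + 0.05) / (0.04965 + 0.05) = 0.88986 / 0.09965 ≈ 8.9302
Ratio ≈ 8.93:1


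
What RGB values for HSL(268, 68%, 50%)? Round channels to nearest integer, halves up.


H=268°, S=0.68, L=0.50
C = (1-|2L-1|)×S = (1-|0.00|)×0.68 = 0.68
H' = H/60 = 268/60 ≈ 4.4667; X = C×(1-|H' mod 2 - 1|) ≈ 0.3173
m = L - C/2 = 0.50 - 0.34 = 0.16
Sector ⌊H'⌋ = 4 → (R',G',B') = (≈0.3173, 0.0, 0.68)
RGB = ((R'+m)×255, (G'+m)×255, (B'+m)×255) = (121.72, 40.8, 214.2)
Round half up → RGB(122, 41, 214)


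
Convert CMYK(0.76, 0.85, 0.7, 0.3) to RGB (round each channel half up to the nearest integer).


R = 255 × (1-C) × (1-K) = 255 × 0.24 × 0.70 = 42.84 → 43
G = 255 × (1-M) × (1-K) = 255 × 0.15 × 0.70 = 26.775 → 27
B = 255 × (1-Y) × (1-K) = 255 × 0.30 × 0.70 = 53.55 → 54
= RGB(43, 27, 54)


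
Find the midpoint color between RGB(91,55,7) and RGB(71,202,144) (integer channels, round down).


Midpoint: each channel = ⌊(C₁+C₂)/2⌋
R: ⌊(91+71)/2⌋ = 81
G: ⌊(55+202)/2⌋ = 128
B: ⌊(7+144)/2⌋ = 75
= RGB(81, 128, 75)


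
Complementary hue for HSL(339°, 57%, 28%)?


Complement = opposite side of color wheel = hue + 180°
H' = (339 + 180) mod 360 = 159°
S and L unchanged.
= HSL(159°, 57%, 28%)


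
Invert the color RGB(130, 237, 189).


Invert: (255-R, 255-G, 255-B)
R: 255-130 = 125
G: 255-237 = 18
B: 255-189 = 66
= RGB(125, 18, 66)


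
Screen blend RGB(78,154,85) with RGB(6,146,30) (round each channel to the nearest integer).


Screen: C = 255 - (255-A)×(255-B)/255, rounded to nearest integer
R: 255 - (255-78)×(255-6)/255 = 255 - 44073/255 ≈ 255 - 172.835 = 82.165 → 82
G: 255 - (255-154)×(255-146)/255 = 255 - 11009/255 ≈ 255 - 43.173 = 211.827 → 212
B: 255 - (255-85)×(255-30)/255 = 255 - 38250/255 ≈ 255 - 150.000 = 105.000 → 105
= RGB(82, 212, 105)


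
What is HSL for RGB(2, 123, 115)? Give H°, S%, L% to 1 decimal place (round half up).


Normalize: R'=2/255≈0.0078, G'=123/255≈0.4824, B'=115/255≈0.4510
Max=123/255, Min=2/255, Δ=Max-Min=121/255
L = (Max+Min)/2 = (123+2)/510 = 125/510 = 0.24509… → L = 24.5%
L ≤ 0.5 → S = Δ/(Max+Min) = 121/(123+2) = 121/125 = 0.968 → S = 96.8%
(the 1/255 factors cancel in S and H, so raw channel differences can be used)
Max is G' → H = 60 × ((B-R)/Δ + 2) = 60 × ((115-2)/121 + 2)
  113/121 + 2 = 0.9338… + 2 = 2.9338…
  H = 60 × 2.9338… = 176.033…° → H = 176.0°
= HSL(176.0°, 96.8%, 24.5%)


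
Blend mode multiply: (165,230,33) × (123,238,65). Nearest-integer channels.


Multiply: C = A×B/255, rounded to nearest integer
R: 165×123/255 = 20295/255 ≈ 79.588 → 80
G: 230×238/255 = 54740/255 ≈ 214.667 → 215
B: 33×65/255 = 2145/255 ≈ 8.412 → 8
= RGB(80, 215, 8)


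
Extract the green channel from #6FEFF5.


Color: #6FEFF5
R = 6F = 111
G = EF = 239
B = F5 = 245
Green = 239


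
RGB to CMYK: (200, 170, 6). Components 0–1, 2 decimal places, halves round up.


R'=200/255≈0.7843, G'=170/255≈0.6667, B'=6/255≈0.0235
K = 1 - max(R',G',B') = 1 - 200/255 = 55/255 = 0.21568… → 0.22
(1-R'-K)/(1-K) simplifies to (max-R)/max with max = 200:
C = (200-200)/200 = 0/200 = 0 → 0.00
M = (200-170)/200 = 30/200 = 0.15 → 0.15
Y = (200-6)/200 = 194/200 = 0.97 → 0.97
= CMYK(0.00, 0.15, 0.97, 0.22)


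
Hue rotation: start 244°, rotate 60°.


New hue = (H + rotation) mod 360
New hue = (244 + 60) mod 360
= 304 mod 360
= 304°


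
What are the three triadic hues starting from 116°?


Triadic: equally spaced at 120° intervals
H1 = 116°
H2 = (116 + 120) mod 360 = 236°
H3 = (116 + 240) mod 360 = 356°
Triadic = 116°, 236°, 356°


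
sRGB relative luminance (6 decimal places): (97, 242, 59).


Linearize each channel (sRGB transfer function): c = v/255; c_lin = c/12.92 if c ≤ 0.04045, else ((c+0.055)/1.055)^2.4
  R: 97/255 ≈ 0.380392 > 0.04045 → ((0.380392+0.055)/1.055)^2.4 ≈ 0.119538
  G: 242/255 ≈ 0.949020 > 0.04045 → ((0.949020+0.055)/1.055)^2.4 ≈ 0.887923
  B: 59/255 ≈ 0.231373 > 0.04045 → ((0.231373+0.055)/1.055)^2.4 ≈ 0.043735
R_lin = 0.119538, G_lin = 0.887923, B_lin = 0.043735
L = 0.2126×R + 0.7152×G + 0.0722×B
L = 0.2126×0.119538 + 0.7152×0.887923 + 0.0722×0.043735
L ≈ 0.663614


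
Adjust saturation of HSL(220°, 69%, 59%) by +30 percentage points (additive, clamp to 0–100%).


Original S = 69%
Adjustment = +30 percentage points
New S = 69 + (30) = 99
Clamp to [0, 100] → 99
= HSL(220°, 99%, 59%)


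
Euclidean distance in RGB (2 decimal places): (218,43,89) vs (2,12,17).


d = √[(R₁-R₂)² + (G₁-G₂)² + (B₁-B₂)²]
d = √[(218-2)² + (43-12)² + (89-17)²]
d = √[46656 + 961 + 5184]
d = √52801
d ≈ 229.78


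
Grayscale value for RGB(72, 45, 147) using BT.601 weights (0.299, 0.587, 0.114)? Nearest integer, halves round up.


Gray = 0.299×R + 0.587×G + 0.114×B
Gray = 0.299×72 + 0.587×45 + 0.114×147
Gray = 21.528 + 26.415 + 16.758
Gray = 64.701 → round half up → 65
Gray = 65


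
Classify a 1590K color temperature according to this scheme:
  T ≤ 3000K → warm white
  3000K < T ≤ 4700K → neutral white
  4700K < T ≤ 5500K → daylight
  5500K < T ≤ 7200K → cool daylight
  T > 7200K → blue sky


Temperature: 1590K
1590K ≤ 3000K → warm white
Classification: warm white


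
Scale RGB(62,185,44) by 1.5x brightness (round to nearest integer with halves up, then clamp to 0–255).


Multiply each channel by 1.5, round half up, clamp to [0, 255]
R: 62×1.5 = 93
G: 185×1.5 = 277.5 → round → 278 → clamp → 255
B: 44×1.5 = 66
= RGB(93, 255, 66)


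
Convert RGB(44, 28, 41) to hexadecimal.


R = 44 → 2C (hex)
G = 28 → 1C (hex)
B = 41 → 29 (hex)
Hex = #2C1C29


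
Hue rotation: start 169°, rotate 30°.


New hue = (H + rotation) mod 360
New hue = (169 + 30) mod 360
= 199 mod 360
= 199°


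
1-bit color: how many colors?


Colors = 2^bits = 2^1
= 2 colors


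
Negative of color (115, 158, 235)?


Invert: (255-R, 255-G, 255-B)
R: 255-115 = 140
G: 255-158 = 97
B: 255-235 = 20
= RGB(140, 97, 20)


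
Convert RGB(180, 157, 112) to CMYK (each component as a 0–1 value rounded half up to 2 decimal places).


R'=180/255≈0.7059, G'=157/255≈0.6157, B'=112/255≈0.4392
K = 1 - max(R',G',B') = 1 - 180/255 = 75/255 = 0.29411… → 0.29
(1-R'-K)/(1-K) simplifies to (max-R)/max with max = 180:
C = (180-180)/180 = 0/180 = 0 → 0.00
M = (180-157)/180 = 23/180 = 0.12777… → 0.13
Y = (180-112)/180 = 68/180 = 0.37777… → 0.38
= CMYK(0.00, 0.13, 0.38, 0.29)


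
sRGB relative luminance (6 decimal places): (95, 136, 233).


Linearize each channel (sRGB transfer function): c = v/255; c_lin = c/12.92 if c ≤ 0.04045, else ((c+0.055)/1.055)^2.4
  R: 95/255 ≈ 0.372549 > 0.04045 → ((0.372549+0.055)/1.055)^2.4 ≈ 0.114435
  G: 136/255 ≈ 0.533333 > 0.04045 → ((0.533333+0.055)/1.055)^2.4 ≈ 0.246201
  B: 233/255 ≈ 0.913725 > 0.04045 → ((0.913725+0.055)/1.055)^2.4 ≈ 0.814847
R_lin = 0.114435, G_lin = 0.246201, B_lin = 0.814847
L = 0.2126×R + 0.7152×G + 0.0722×B
L = 0.2126×0.114435 + 0.7152×0.246201 + 0.0722×0.814847
L ≈ 0.259244


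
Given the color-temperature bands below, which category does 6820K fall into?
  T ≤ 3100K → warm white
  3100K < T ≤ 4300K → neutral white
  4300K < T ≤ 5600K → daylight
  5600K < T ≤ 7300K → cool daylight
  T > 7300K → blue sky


Temperature: 6820K
5600K < 6820K ≤ 7300K → cool daylight
Classification: cool daylight


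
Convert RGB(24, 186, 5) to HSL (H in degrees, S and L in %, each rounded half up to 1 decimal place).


Normalize: R'=24/255≈0.0941, G'=186/255≈0.7294, B'=5/255≈0.0196
Max=186/255, Min=5/255, Δ=Max-Min=181/255
L = (Max+Min)/2 = (186+5)/510 = 191/510 = 0.37450… → L = 37.5%
L ≤ 0.5 → S = Δ/(Max+Min) = 181/(186+5) = 181/191 = 0.94764… → S = 94.8%
(the 1/255 factors cancel in S and H, so raw channel differences can be used)
Max is G' → H = 60 × ((B-R)/Δ + 2) = 60 × ((5-24)/181 + 2)
  -19/181 + 2 = -0.1049… + 2 = 1.8950…
  H = 60 × 1.8950… = 113.701…° → H = 113.7°
= HSL(113.7°, 94.8%, 37.5%)


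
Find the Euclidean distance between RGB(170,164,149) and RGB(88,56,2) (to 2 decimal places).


d = √[(R₁-R₂)² + (G₁-G₂)² + (B₁-B₂)²]
d = √[(170-88)² + (164-56)² + (149-2)²]
d = √[6724 + 11664 + 21609]
d = √39997
d ≈ 199.99


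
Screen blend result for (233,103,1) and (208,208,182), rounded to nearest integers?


Screen: C = 255 - (255-A)×(255-B)/255, rounded to nearest integer
R: 255 - (255-233)×(255-208)/255 = 255 - 1034/255 ≈ 255 - 4.055 = 250.945 → 251
G: 255 - (255-103)×(255-208)/255 = 255 - 7144/255 ≈ 255 - 28.016 = 226.984 → 227
B: 255 - (255-1)×(255-182)/255 = 255 - 18542/255 ≈ 255 - 72.714 = 182.286 → 182
= RGB(251, 227, 182)


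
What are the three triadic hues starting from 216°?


Triadic: equally spaced at 120° intervals
H1 = 216°
H2 = (216 + 120) mod 360 = 336°
H3 = (216 + 240) mod 360 = 96°
Triadic = 216°, 336°, 96°


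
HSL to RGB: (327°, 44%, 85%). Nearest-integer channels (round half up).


H=327°, S=0.44, L=0.85
C = (1-|2L-1|)×S = (1-|0.70|)×0.44 = 0.132
H' = H/60 = 327/60 ≈ 5.4500; X = C×(1-|H' mod 2 - 1|) = 0.0726
m = L - C/2 = 0.85 - 0.066 = 0.784
Sector ⌊H'⌋ = 5 → (R',G',B') = (0.132, 0.0, 0.0726)
RGB = ((R'+m)×255, (G'+m)×255, (B'+m)×255) = (233.58, 199.92, 218.433)
Round half up → RGB(234, 200, 218)


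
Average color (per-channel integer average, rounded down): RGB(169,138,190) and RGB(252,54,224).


Midpoint: each channel = ⌊(C₁+C₂)/2⌋
R: ⌊(169+252)/2⌋ = 210
G: ⌊(138+54)/2⌋ = 96
B: ⌊(190+224)/2⌋ = 207
= RGB(210, 96, 207)


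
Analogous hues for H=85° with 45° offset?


Base hue: 85°
Left analog: (85 - 45) mod 360 = 40°
Right analog: (85 + 45) mod 360 = 130°
Analogous hues = 40° and 130°


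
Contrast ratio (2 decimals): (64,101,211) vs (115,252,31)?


Linearize each sRGB channel c=v/255: c/12.92 if c ≤ 0.04045 else ((c+0.055)/1.055)^2.4
L = 0.2126×R_lin + 0.7152×G_lin + 0.0722×B_lin
Color 1 (64,101,211):
  R=64: 64/255≈0.2510 > 0.04045 → ((0.2510+0.055)/1.055)^2.4 ≈ 0.05127
  G=101: 101/255≈0.3961 > 0.04045 → ((0.3961+0.055)/1.055)^2.4 ≈ 0.13014
  B=211: 211/255≈0.8275 > 0.04045 → ((0.8275+0.055)/1.055)^2.4 ≈ 0.65141
  L1 = 0.2126×0.05127 + 0.7152×0.13014 + 0.0722×0.65141 ≈ 0.15100
Color 2 (115,252,31):
  R=115: 115/255≈0.4510 > 0.04045 → ((0.4510+0.055)/1.055)^2.4 ≈ 0.17144
  G=252: 252/255≈0.9882 > 0.04045 → ((0.9882+0.055)/1.055)^2.4 ≈ 0.97345
  B=31: 31/255≈0.1216 > 0.04045 → ((0.1216+0.055)/1.055)^2.4 ≈ 0.01370
  L2 = 0.2126×0.17144 + 0.7152×0.97345 + 0.0722×0.01370 ≈ 0.73365
Lighter = 0.73365, Darker = 0.15100
Ratio = (L_lighter + 0.05) / (L_darker + 0.05)
Ratio = (0.73365 + 0.05) / (0.15100 + 0.05) = 0.78365 / 0.20100 ≈ 3.8986
Ratio ≈ 3.90:1


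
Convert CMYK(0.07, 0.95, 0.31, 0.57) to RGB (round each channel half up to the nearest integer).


R = 255 × (1-C) × (1-K) = 255 × 0.93 × 0.43 = 101.9745 → 102
G = 255 × (1-M) × (1-K) = 255 × 0.05 × 0.43 = 5.4825 → 5
B = 255 × (1-Y) × (1-K) = 255 × 0.69 × 0.43 = 75.6585 → 76
= RGB(102, 5, 76)


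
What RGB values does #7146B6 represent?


71 → 113 (R)
46 → 70 (G)
B6 → 182 (B)
= RGB(113, 70, 182)


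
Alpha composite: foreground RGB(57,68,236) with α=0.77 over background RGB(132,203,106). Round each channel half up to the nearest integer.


C = α×F + (1-α)×B, with 1-α = 0.23
R: 0.77×57 + 0.23×132 = 43.89 + 30.36 = 74.25 → 74
G: 0.77×68 + 0.23×203 = 52.36 + 46.69 = 99.05 → 99
B: 0.77×236 + 0.23×106 = 181.72 + 24.38 = 206.10 → 206
= RGB(74, 99, 206)


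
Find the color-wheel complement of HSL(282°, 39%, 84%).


Complement = opposite side of color wheel = hue + 180°
H' = (282 + 180) mod 360 = 102°
S and L unchanged.
= HSL(102°, 39%, 84%)


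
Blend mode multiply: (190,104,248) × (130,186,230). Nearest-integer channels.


Multiply: C = A×B/255, rounded to nearest integer
R: 190×130/255 = 24700/255 ≈ 96.863 → 97
G: 104×186/255 = 19344/255 ≈ 75.859 → 76
B: 248×230/255 = 57040/255 ≈ 223.686 → 224
= RGB(97, 76, 224)


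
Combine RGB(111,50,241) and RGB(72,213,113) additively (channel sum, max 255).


Additive: each channel = min(255, C₁+C₂)
R: 111+72 = 183 → 183
G: 50+213 = 263 → 255
B: 241+113 = 354 → 255
= RGB(183, 255, 255)


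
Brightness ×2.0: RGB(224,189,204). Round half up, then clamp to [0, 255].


Multiply each channel by 2.0, round half up, clamp to [0, 255]
R: 224×2.0 = 448 → clamp → 255
G: 189×2.0 = 378 → clamp → 255
B: 204×2.0 = 408 → clamp → 255
= RGB(255, 255, 255)


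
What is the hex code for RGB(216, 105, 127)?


R = 216 → D8 (hex)
G = 105 → 69 (hex)
B = 127 → 7F (hex)
Hex = #D8697F


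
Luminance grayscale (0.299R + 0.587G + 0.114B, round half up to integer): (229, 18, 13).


Gray = 0.299×R + 0.587×G + 0.114×B
Gray = 0.299×229 + 0.587×18 + 0.114×13
Gray = 68.471 + 10.566 + 1.482
Gray = 80.519 → round half up → 81
Gray = 81


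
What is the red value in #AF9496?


Color: #AF9496
R = AF = 175
G = 94 = 148
B = 96 = 150
Red = 175


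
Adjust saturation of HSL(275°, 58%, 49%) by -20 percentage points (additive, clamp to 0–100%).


Original S = 58%
Adjustment = -20 percentage points
New S = 58 + (-20) = 38
Clamp to [0, 100] → 38
= HSL(275°, 38%, 49%)


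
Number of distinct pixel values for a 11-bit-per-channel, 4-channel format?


Total bits = 11 bits/channel × 4 channels = 44 bits
Distinct pixel values = 2^44
= 17,592,186,044,416 pixel values


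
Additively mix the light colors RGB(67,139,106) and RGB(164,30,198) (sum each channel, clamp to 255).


Additive: each channel = min(255, C₁+C₂)
R: 67+164 = 231 → 231
G: 139+30 = 169 → 169
B: 106+198 = 304 → 255
= RGB(231, 169, 255)


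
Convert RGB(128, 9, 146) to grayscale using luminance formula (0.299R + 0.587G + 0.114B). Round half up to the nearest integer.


Gray = 0.299×R + 0.587×G + 0.114×B
Gray = 0.299×128 + 0.587×9 + 0.114×146
Gray = 38.272 + 5.283 + 16.644
Gray = 60.199 → round half up → 60
Gray = 60


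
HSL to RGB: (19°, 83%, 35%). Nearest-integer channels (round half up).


H=19°, S=0.83, L=0.35
C = (1-|2L-1|)×S = (1-|-0.30|)×0.83 = 0.581
H' = H/60 = 19/60 ≈ 0.3167; X = C×(1-|H' mod 2 - 1|) ≈ 0.1840
m = L - C/2 = 0.35 - 0.2905 = 0.0595
Sector ⌊H'⌋ = 0 → (R',G',B') = (0.581, ≈0.1840, 0.0)
RGB = ((R'+m)×255, (G'+m)×255, (B'+m)×255) = (163.3275, 62.08825, 15.1725)
Round half up → RGB(163, 62, 15)


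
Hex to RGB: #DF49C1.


DF → 223 (R)
49 → 73 (G)
C1 → 193 (B)
= RGB(223, 73, 193)


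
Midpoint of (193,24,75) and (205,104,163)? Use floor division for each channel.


Midpoint: each channel = ⌊(C₁+C₂)/2⌋
R: ⌊(193+205)/2⌋ = 199
G: ⌊(24+104)/2⌋ = 64
B: ⌊(75+163)/2⌋ = 119
= RGB(199, 64, 119)


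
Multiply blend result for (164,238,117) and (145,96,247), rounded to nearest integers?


Multiply: C = A×B/255, rounded to nearest integer
R: 164×145/255 = 23780/255 ≈ 93.255 → 93
G: 238×96/255 = 22848/255 ≈ 89.600 → 90
B: 117×247/255 = 28899/255 ≈ 113.329 → 113
= RGB(93, 90, 113)


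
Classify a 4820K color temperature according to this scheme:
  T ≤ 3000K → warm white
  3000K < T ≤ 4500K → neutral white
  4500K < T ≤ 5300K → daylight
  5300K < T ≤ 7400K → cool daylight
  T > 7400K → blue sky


Temperature: 4820K
4500K < 4820K ≤ 5300K → daylight
Classification: daylight


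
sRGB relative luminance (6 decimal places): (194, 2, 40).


Linearize each channel (sRGB transfer function): c = v/255; c_lin = c/12.92 if c ≤ 0.04045, else ((c+0.055)/1.055)^2.4
  R: 194/255 ≈ 0.760784 > 0.04045 → ((0.760784+0.055)/1.055)^2.4 ≈ 0.539479
  G: 2/255 ≈ 0.007843 ≤ 0.04045 → 0.007843/12.92 ≈ 0.000607
  B: 40/255 ≈ 0.156863 > 0.04045 → ((0.156863+0.055)/1.055)^2.4 ≈ 0.021219
R_lin = 0.539479, G_lin = 0.000607, B_lin = 0.021219
L = 0.2126×R + 0.7152×G + 0.0722×B
L = 0.2126×0.539479 + 0.7152×0.000607 + 0.0722×0.021219
L ≈ 0.116660


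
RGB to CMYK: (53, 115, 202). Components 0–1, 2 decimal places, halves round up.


R'=53/255≈0.2078, G'=115/255≈0.4510, B'=202/255≈0.7922
K = 1 - max(R',G',B') = 1 - 202/255 = 53/255 = 0.20784… → 0.21
(1-R'-K)/(1-K) simplifies to (max-R)/max with max = 202:
C = (202-53)/202 = 149/202 = 0.73762… → 0.74
M = (202-115)/202 = 87/202 = 0.43069… → 0.43
Y = (202-202)/202 = 0/202 = 0 → 0.00
= CMYK(0.74, 0.43, 0.00, 0.21)


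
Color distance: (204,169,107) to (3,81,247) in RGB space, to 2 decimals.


d = √[(R₁-R₂)² + (G₁-G₂)² + (B₁-B₂)²]
d = √[(204-3)² + (169-81)² + (107-247)²]
d = √[40401 + 7744 + 19600]
d = √67745
d ≈ 260.28


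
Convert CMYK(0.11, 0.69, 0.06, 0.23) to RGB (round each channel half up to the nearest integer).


R = 255 × (1-C) × (1-K) = 255 × 0.89 × 0.77 = 174.7515 → 175
G = 255 × (1-M) × (1-K) = 255 × 0.31 × 0.77 = 60.8685 → 61
B = 255 × (1-Y) × (1-K) = 255 × 0.94 × 0.77 = 184.569 → 185
= RGB(175, 61, 185)


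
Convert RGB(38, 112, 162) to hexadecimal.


R = 38 → 26 (hex)
G = 112 → 70 (hex)
B = 162 → A2 (hex)
Hex = #2670A2


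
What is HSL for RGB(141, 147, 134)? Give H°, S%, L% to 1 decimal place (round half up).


Normalize: R'=141/255≈0.5529, G'=147/255≈0.5765, B'=134/255≈0.5255
Max=147/255, Min=134/255, Δ=Max-Min=13/255
L = (Max+Min)/2 = (147+134)/510 = 281/510 = 0.55098… → L = 55.1%
L > 0.5 → S = Δ/(2-Max-Min) = 13/(510-147-134) = 13/229 = 0.05676… → S = 5.7%
(the 1/255 factors cancel in S and H, so raw channel differences can be used)
Max is G' → H = 60 × ((B-R)/Δ + 2) = 60 × ((134-141)/13 + 2)
  -7/13 + 2 = -0.5384… + 2 = 1.4615…
  H = 60 × 1.4615… = 87.692…° → H = 87.7°
= HSL(87.7°, 5.7%, 55.1%)


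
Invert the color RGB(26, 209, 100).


Invert: (255-R, 255-G, 255-B)
R: 255-26 = 229
G: 255-209 = 46
B: 255-100 = 155
= RGB(229, 46, 155)


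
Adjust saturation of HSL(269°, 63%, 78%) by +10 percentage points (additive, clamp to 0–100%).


Original S = 63%
Adjustment = +10 percentage points
New S = 63 + (10) = 73
Clamp to [0, 100] → 73
= HSL(269°, 73%, 78%)


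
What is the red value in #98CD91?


Color: #98CD91
R = 98 = 152
G = CD = 205
B = 91 = 145
Red = 152


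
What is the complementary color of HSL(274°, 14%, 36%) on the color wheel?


Complement = opposite side of color wheel = hue + 180°
H' = (274 + 180) mod 360 = 94°
S and L unchanged.
= HSL(94°, 14%, 36%)


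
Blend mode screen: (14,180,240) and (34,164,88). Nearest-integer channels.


Screen: C = 255 - (255-A)×(255-B)/255, rounded to nearest integer
R: 255 - (255-14)×(255-34)/255 = 255 - 53261/255 ≈ 255 - 208.867 = 46.133 → 46
G: 255 - (255-180)×(255-164)/255 = 255 - 6825/255 ≈ 255 - 26.765 = 228.235 → 228
B: 255 - (255-240)×(255-88)/255 = 255 - 2505/255 ≈ 255 - 9.824 = 245.176 → 245
= RGB(46, 228, 245)


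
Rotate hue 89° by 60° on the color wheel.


New hue = (H + rotation) mod 360
New hue = (89 + 60) mod 360
= 149 mod 360
= 149°


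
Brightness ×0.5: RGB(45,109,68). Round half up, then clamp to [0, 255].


Multiply each channel by 0.5, round half up, clamp to [0, 255]
R: 45×0.5 = 22.5 → round → 23
G: 109×0.5 = 54.5 → round → 55
B: 68×0.5 = 34
= RGB(23, 55, 34)


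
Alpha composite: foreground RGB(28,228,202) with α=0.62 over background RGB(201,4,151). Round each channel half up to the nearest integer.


C = α×F + (1-α)×B, with 1-α = 0.38
R: 0.62×28 + 0.38×201 = 17.36 + 76.38 = 93.74 → 94
G: 0.62×228 + 0.38×4 = 141.36 + 1.52 = 142.88 → 143
B: 0.62×202 + 0.38×151 = 125.24 + 57.38 = 182.62 → 183
= RGB(94, 143, 183)


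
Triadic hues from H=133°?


Triadic: equally spaced at 120° intervals
H1 = 133°
H2 = (133 + 120) mod 360 = 253°
H3 = (133 + 240) mod 360 = 13°
Triadic = 133°, 253°, 13°


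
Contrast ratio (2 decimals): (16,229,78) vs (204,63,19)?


Linearize each sRGB channel c=v/255: c/12.92 if c ≤ 0.04045 else ((c+0.055)/1.055)^2.4
L = 0.2126×R_lin + 0.7152×G_lin + 0.0722×B_lin
Color 1 (16,229,78):
  R=16: 16/255≈0.0627 > 0.04045 → ((0.0627+0.055)/1.055)^2.4 ≈ 0.00518
  G=229: 229/255≈0.8980 > 0.04045 → ((0.8980+0.055)/1.055)^2.4 ≈ 0.78354
  B=78: 78/255≈0.3059 > 0.04045 → ((0.3059+0.055)/1.055)^2.4 ≈ 0.07619
  L1 = 0.2126×0.00518 + 0.7152×0.78354 + 0.0722×0.07619 ≈ 0.56699
Color 2 (204,63,19):
  R=204: 204/255≈0.8000 > 0.04045 → ((0.8000+0.055)/1.055)^2.4 ≈ 0.60383
  G=63: 63/255≈0.2471 > 0.04045 → ((0.2471+0.055)/1.055)^2.4 ≈ 0.04971
  B=19: 19/255≈0.0745 > 0.04045 → ((0.0745+0.055)/1.055)^2.4 ≈ 0.00651
  L2 = 0.2126×0.60383 + 0.7152×0.04971 + 0.0722×0.00651 ≈ 0.16439
Lighter = 0.56699, Darker = 0.16439
Ratio = (L_lighter + 0.05) / (L_darker + 0.05)
Ratio = (0.56699 + 0.05) / (0.16439 + 0.05) = 0.61699 / 0.21439 ≈ 2.8778
Ratio ≈ 2.88:1


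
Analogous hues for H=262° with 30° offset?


Base hue: 262°
Left analog: (262 - 30) mod 360 = 232°
Right analog: (262 + 30) mod 360 = 292°
Analogous hues = 232° and 292°


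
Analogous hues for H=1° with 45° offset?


Base hue: 1°
Left analog: (1 - 45) mod 360 = 316°
Right analog: (1 + 45) mod 360 = 46°
Analogous hues = 316° and 46°


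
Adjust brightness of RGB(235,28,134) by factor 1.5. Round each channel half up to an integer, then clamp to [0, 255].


Multiply each channel by 1.5, round half up, clamp to [0, 255]
R: 235×1.5 = 352.5 → round → 353 → clamp → 255
G: 28×1.5 = 42
B: 134×1.5 = 201
= RGB(255, 42, 201)


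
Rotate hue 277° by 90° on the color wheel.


New hue = (H + rotation) mod 360
New hue = (277 + 90) mod 360
= 367 mod 360
= 7°


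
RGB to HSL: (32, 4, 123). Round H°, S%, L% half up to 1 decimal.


Normalize: R'=32/255≈0.1255, G'=4/255≈0.0157, B'=123/255≈0.4824
Max=123/255, Min=4/255, Δ=Max-Min=119/255
L = (Max+Min)/2 = (123+4)/510 = 127/510 = 0.24901… → L = 24.9%
L ≤ 0.5 → S = Δ/(Max+Min) = 119/(123+4) = 119/127 = 0.93700… → S = 93.7%
(the 1/255 factors cancel in S and H, so raw channel differences can be used)
Max is B' → H = 60 × ((R-G)/Δ + 4) = 60 × ((32-4)/119 + 4)
  28/119 + 4 = 0.2352… + 4 = 4.2352…
  H = 60 × 4.2352… = 254.117…° → H = 254.1°
= HSL(254.1°, 93.7%, 24.9%)


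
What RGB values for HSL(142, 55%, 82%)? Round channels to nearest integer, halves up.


H=142°, S=0.55, L=0.82
C = (1-|2L-1|)×S = (1-|0.64|)×0.55 = 0.198
H' = H/60 = 142/60 ≈ 2.3667; X = C×(1-|H' mod 2 - 1|) = 0.0726
m = L - C/2 = 0.82 - 0.099 = 0.721
Sector ⌊H'⌋ = 2 → (R',G',B') = (0.0, 0.198, 0.0726)
RGB = ((R'+m)×255, (G'+m)×255, (B'+m)×255) = (183.855, 234.345, 202.368)
Round half up → RGB(184, 234, 202)


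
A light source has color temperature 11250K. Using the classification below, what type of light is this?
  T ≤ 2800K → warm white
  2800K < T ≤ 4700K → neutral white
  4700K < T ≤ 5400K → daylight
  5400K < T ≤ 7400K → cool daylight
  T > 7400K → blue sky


Temperature: 11250K
11250K > 7400K → blue sky
Classification: blue sky


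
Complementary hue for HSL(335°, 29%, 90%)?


Complement = opposite side of color wheel = hue + 180°
H' = (335 + 180) mod 360 = 155°
S and L unchanged.
= HSL(155°, 29%, 90%)


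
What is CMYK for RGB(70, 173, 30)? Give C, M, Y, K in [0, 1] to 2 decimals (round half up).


R'=70/255≈0.2745, G'=173/255≈0.6784, B'=30/255≈0.1176
K = 1 - max(R',G',B') = 1 - 173/255 = 82/255 = 0.32156… → 0.32
(1-R'-K)/(1-K) simplifies to (max-R)/max with max = 173:
C = (173-70)/173 = 103/173 = 0.59537… → 0.60
M = (173-173)/173 = 0/173 = 0 → 0.00
Y = (173-30)/173 = 143/173 = 0.82658… → 0.83
= CMYK(0.60, 0.00, 0.83, 0.32)


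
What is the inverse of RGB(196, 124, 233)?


Invert: (255-R, 255-G, 255-B)
R: 255-196 = 59
G: 255-124 = 131
B: 255-233 = 22
= RGB(59, 131, 22)


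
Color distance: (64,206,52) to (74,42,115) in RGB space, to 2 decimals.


d = √[(R₁-R₂)² + (G₁-G₂)² + (B₁-B₂)²]
d = √[(64-74)² + (206-42)² + (52-115)²]
d = √[100 + 26896 + 3969]
d = √30965
d ≈ 175.97


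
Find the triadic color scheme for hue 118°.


Triadic: equally spaced at 120° intervals
H1 = 118°
H2 = (118 + 120) mod 360 = 238°
H3 = (118 + 240) mod 360 = 358°
Triadic = 118°, 238°, 358°


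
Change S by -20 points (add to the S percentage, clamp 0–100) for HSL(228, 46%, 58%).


Original S = 46%
Adjustment = -20 percentage points
New S = 46 + (-20) = 26
Clamp to [0, 100] → 26
= HSL(228°, 26%, 58%)


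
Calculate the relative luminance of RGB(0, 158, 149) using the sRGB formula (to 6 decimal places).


Linearize each channel (sRGB transfer function): c = v/255; c_lin = c/12.92 if c ≤ 0.04045, else ((c+0.055)/1.055)^2.4
  R: 0/255 ≈ 0.000000 ≤ 0.04045 → 0.000000/12.92 ≈ 0.000000
  G: 158/255 ≈ 0.619608 > 0.04045 → ((0.619608+0.055)/1.055)^2.4 ≈ 0.341914
  B: 149/255 ≈ 0.584314 > 0.04045 → ((0.584314+0.055)/1.055)^2.4 ≈ 0.300544
R_lin = 0.000000, G_lin = 0.341914, B_lin = 0.300544
L = 0.2126×R + 0.7152×G + 0.0722×B
L = 0.2126×0.000000 + 0.7152×0.341914 + 0.0722×0.300544
L ≈ 0.266236


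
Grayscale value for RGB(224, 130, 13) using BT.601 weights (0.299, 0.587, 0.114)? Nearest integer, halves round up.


Gray = 0.299×R + 0.587×G + 0.114×B
Gray = 0.299×224 + 0.587×130 + 0.114×13
Gray = 66.976 + 76.310 + 1.482
Gray = 144.768 → round half up → 145
Gray = 145


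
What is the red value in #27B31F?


Color: #27B31F
R = 27 = 39
G = B3 = 179
B = 1F = 31
Red = 39


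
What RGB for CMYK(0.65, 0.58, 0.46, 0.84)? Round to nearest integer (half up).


R = 255 × (1-C) × (1-K) = 255 × 0.35 × 0.16 = 14.28 → 14
G = 255 × (1-M) × (1-K) = 255 × 0.42 × 0.16 = 17.136 → 17
B = 255 × (1-Y) × (1-K) = 255 × 0.54 × 0.16 = 22.032 → 22
= RGB(14, 17, 22)


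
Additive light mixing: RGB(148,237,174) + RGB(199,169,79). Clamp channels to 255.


Additive: each channel = min(255, C₁+C₂)
R: 148+199 = 347 → 255
G: 237+169 = 406 → 255
B: 174+79 = 253 → 253
= RGB(255, 255, 253)


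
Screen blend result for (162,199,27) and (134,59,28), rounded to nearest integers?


Screen: C = 255 - (255-A)×(255-B)/255, rounded to nearest integer
R: 255 - (255-162)×(255-134)/255 = 255 - 11253/255 ≈ 255 - 44.129 = 210.871 → 211
G: 255 - (255-199)×(255-59)/255 = 255 - 10976/255 ≈ 255 - 43.043 = 211.957 → 212
B: 255 - (255-27)×(255-28)/255 = 255 - 51756/255 ≈ 255 - 202.965 = 52.035 → 52
= RGB(211, 212, 52)


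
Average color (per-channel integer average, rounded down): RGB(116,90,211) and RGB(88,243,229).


Midpoint: each channel = ⌊(C₁+C₂)/2⌋
R: ⌊(116+88)/2⌋ = 102
G: ⌊(90+243)/2⌋ = 166
B: ⌊(211+229)/2⌋ = 220
= RGB(102, 166, 220)


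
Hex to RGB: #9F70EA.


9F → 159 (R)
70 → 112 (G)
EA → 234 (B)
= RGB(159, 112, 234)


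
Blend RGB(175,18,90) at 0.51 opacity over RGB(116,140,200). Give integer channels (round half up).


C = α×F + (1-α)×B, with 1-α = 0.49
R: 0.51×175 + 0.49×116 = 89.25 + 56.84 = 146.09 → 146
G: 0.51×18 + 0.49×140 = 9.18 + 68.60 = 77.78 → 78
B: 0.51×90 + 0.49×200 = 45.90 + 98.00 = 143.90 → 144
= RGB(146, 78, 144)


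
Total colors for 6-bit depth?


Colors = 2^bits = 2^6
= 64 colors


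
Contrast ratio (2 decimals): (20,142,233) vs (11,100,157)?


Linearize each sRGB channel c=v/255: c/12.92 if c ≤ 0.04045 else ((c+0.055)/1.055)^2.4
L = 0.2126×R_lin + 0.7152×G_lin + 0.0722×B_lin
Color 1 (20,142,233):
  R=20: 20/255≈0.0784 > 0.04045 → ((0.0784+0.055)/1.055)^2.4 ≈ 0.00700
  G=142: 142/255≈0.5569 > 0.04045 → ((0.5569+0.055)/1.055)^2.4 ≈ 0.27050
  B=233: 233/255≈0.9137 > 0.04045 → ((0.9137+0.055)/1.055)^2.4 ≈ 0.81485
  L1 = 0.2126×0.00700 + 0.7152×0.27050 + 0.0722×0.81485 ≈ 0.25378
Color 2 (11,100,157):
  R=11: 11/255≈0.0431 > 0.04045 → ((0.0431+0.055)/1.055)^2.4 ≈ 0.00335
  G=100: 100/255≈0.3922 > 0.04045 → ((0.3922+0.055)/1.055)^2.4 ≈ 0.12744
  B=157: 157/255≈0.6157 > 0.04045 → ((0.6157+0.055)/1.055)^2.4 ≈ 0.33716
  L2 = 0.2126×0.00335 + 0.7152×0.12744 + 0.0722×0.33716 ≈ 0.11620
Lighter = 0.25378, Darker = 0.11620
Ratio = (L_lighter + 0.05) / (L_darker + 0.05)
Ratio = (0.25378 + 0.05) / (0.11620 + 0.05) = 0.30378 / 0.16620 ≈ 1.8278
Ratio ≈ 1.83:1


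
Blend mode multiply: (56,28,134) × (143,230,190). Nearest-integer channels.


Multiply: C = A×B/255, rounded to nearest integer
R: 56×143/255 = 8008/255 ≈ 31.404 → 31
G: 28×230/255 = 6440/255 ≈ 25.255 → 25
B: 134×190/255 = 25460/255 ≈ 99.843 → 100
= RGB(31, 25, 100)


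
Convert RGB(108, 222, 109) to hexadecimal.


R = 108 → 6C (hex)
G = 222 → DE (hex)
B = 109 → 6D (hex)
Hex = #6CDE6D


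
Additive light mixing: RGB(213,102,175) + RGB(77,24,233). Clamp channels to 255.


Additive: each channel = min(255, C₁+C₂)
R: 213+77 = 290 → 255
G: 102+24 = 126 → 126
B: 175+233 = 408 → 255
= RGB(255, 126, 255)


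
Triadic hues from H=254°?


Triadic: equally spaced at 120° intervals
H1 = 254°
H2 = (254 + 120) mod 360 = 14°
H3 = (254 + 240) mod 360 = 134°
Triadic = 254°, 14°, 134°


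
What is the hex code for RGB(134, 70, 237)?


R = 134 → 86 (hex)
G = 70 → 46 (hex)
B = 237 → ED (hex)
Hex = #8646ED


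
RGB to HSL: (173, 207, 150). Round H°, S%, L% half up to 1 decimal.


Normalize: R'=173/255≈0.6784, G'=207/255≈0.8118, B'=150/255≈0.5882
Max=207/255, Min=150/255, Δ=Max-Min=57/255
L = (Max+Min)/2 = (207+150)/510 = 357/510 = 0.7 → L = 70.0%
L > 0.5 → S = Δ/(2-Max-Min) = 57/(510-207-150) = 57/153 = 0.37254… → S = 37.3%
(the 1/255 factors cancel in S and H, so raw channel differences can be used)
Max is G' → H = 60 × ((B-R)/Δ + 2) = 60 × ((150-173)/57 + 2)
  -23/57 + 2 = -0.4035… + 2 = 1.5964…
  H = 60 × 1.5964… = 95.789…° → H = 95.8°
= HSL(95.8°, 37.3%, 70.0%)


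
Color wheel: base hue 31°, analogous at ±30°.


Base hue: 31°
Left analog: (31 - 30) mod 360 = 1°
Right analog: (31 + 30) mod 360 = 61°
Analogous hues = 1° and 61°


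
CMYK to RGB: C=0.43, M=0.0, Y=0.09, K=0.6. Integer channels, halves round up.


R = 255 × (1-C) × (1-K) = 255 × 0.57 × 0.40 = 58.14 → 58
G = 255 × (1-M) × (1-K) = 255 × 1.00 × 0.40 = 102
B = 255 × (1-Y) × (1-K) = 255 × 0.91 × 0.40 = 92.82 → 93
= RGB(58, 102, 93)


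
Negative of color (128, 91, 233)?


Invert: (255-R, 255-G, 255-B)
R: 255-128 = 127
G: 255-91 = 164
B: 255-233 = 22
= RGB(127, 164, 22)


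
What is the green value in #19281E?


Color: #19281E
R = 19 = 25
G = 28 = 40
B = 1E = 30
Green = 40


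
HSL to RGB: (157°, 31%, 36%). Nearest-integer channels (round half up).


H=157°, S=0.31, L=0.36
C = (1-|2L-1|)×S = (1-|-0.28|)×0.31 = 0.2232
H' = H/60 = 157/60 ≈ 2.6167; X = C×(1-|H' mod 2 - 1|) = 0.13764
m = L - C/2 = 0.36 - 0.1116 = 0.2484
Sector ⌊H'⌋ = 2 → (R',G',B') = (0.0, 0.2232, 0.13764)
RGB = ((R'+m)×255, (G'+m)×255, (B'+m)×255) = (63.342, 120.258, 98.4402)
Round half up → RGB(63, 120, 98)


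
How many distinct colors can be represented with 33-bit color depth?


Colors = 2^bits = 2^33
= 8,589,934,592 colors


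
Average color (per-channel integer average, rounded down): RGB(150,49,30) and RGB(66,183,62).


Midpoint: each channel = ⌊(C₁+C₂)/2⌋
R: ⌊(150+66)/2⌋ = 108
G: ⌊(49+183)/2⌋ = 116
B: ⌊(30+62)/2⌋ = 46
= RGB(108, 116, 46)


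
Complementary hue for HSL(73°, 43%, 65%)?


Complement = opposite side of color wheel = hue + 180°
H' = (73 + 180) mod 360 = 253°
S and L unchanged.
= HSL(253°, 43%, 65%)


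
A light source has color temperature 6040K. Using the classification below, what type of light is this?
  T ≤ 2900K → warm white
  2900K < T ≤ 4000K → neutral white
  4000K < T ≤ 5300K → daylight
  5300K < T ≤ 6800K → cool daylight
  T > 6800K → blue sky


Temperature: 6040K
5300K < 6040K ≤ 6800K → cool daylight
Classification: cool daylight


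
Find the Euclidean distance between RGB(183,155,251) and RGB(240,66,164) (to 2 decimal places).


d = √[(R₁-R₂)² + (G₁-G₂)² + (B₁-B₂)²]
d = √[(183-240)² + (155-66)² + (251-164)²]
d = √[3249 + 7921 + 7569]
d = √18739
d ≈ 136.89


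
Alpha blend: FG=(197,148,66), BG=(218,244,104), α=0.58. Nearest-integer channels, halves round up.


C = α×F + (1-α)×B, with 1-α = 0.42
R: 0.58×197 + 0.42×218 = 114.26 + 91.56 = 205.82 → 206
G: 0.58×148 + 0.42×244 = 85.84 + 102.48 = 188.32 → 188
B: 0.58×66 + 0.42×104 = 38.28 + 43.68 = 81.96 → 82
= RGB(206, 188, 82)


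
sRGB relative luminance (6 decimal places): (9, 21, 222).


Linearize each channel (sRGB transfer function): c = v/255; c_lin = c/12.92 if c ≤ 0.04045, else ((c+0.055)/1.055)^2.4
  R: 9/255 ≈ 0.035294 ≤ 0.04045 → 0.035294/12.92 ≈ 0.002732
  G: 21/255 ≈ 0.082353 > 0.04045 → ((0.082353+0.055)/1.055)^2.4 ≈ 0.007499
  B: 222/255 ≈ 0.870588 > 0.04045 → ((0.870588+0.055)/1.055)^2.4 ≈ 0.730461
R_lin = 0.002732, G_lin = 0.007499, B_lin = 0.730461
L = 0.2126×R + 0.7152×G + 0.0722×B
L = 0.2126×0.002732 + 0.7152×0.007499 + 0.0722×0.730461
L ≈ 0.058683


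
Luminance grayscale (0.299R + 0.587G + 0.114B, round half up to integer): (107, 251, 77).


Gray = 0.299×R + 0.587×G + 0.114×B
Gray = 0.299×107 + 0.587×251 + 0.114×77
Gray = 31.993 + 147.337 + 8.778
Gray = 188.108 → round half up → 188
Gray = 188


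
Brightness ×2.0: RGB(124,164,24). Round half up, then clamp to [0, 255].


Multiply each channel by 2.0, round half up, clamp to [0, 255]
R: 124×2.0 = 248
G: 164×2.0 = 328 → clamp → 255
B: 24×2.0 = 48
= RGB(248, 255, 48)


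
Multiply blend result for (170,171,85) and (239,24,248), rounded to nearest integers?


Multiply: C = A×B/255, rounded to nearest integer
R: 170×239/255 = 40630/255 ≈ 159.333 → 159
G: 171×24/255 = 4104/255 ≈ 16.094 → 16
B: 85×248/255 = 21080/255 ≈ 82.667 → 83
= RGB(159, 16, 83)


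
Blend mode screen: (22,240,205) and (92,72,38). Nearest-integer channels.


Screen: C = 255 - (255-A)×(255-B)/255, rounded to nearest integer
R: 255 - (255-22)×(255-92)/255 = 255 - 37979/255 ≈ 255 - 148.937 = 106.063 → 106
G: 255 - (255-240)×(255-72)/255 = 255 - 2745/255 ≈ 255 - 10.765 = 244.235 → 244
B: 255 - (255-205)×(255-38)/255 = 255 - 10850/255 ≈ 255 - 42.549 = 212.451 → 212
= RGB(106, 244, 212)


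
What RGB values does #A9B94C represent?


A9 → 169 (R)
B9 → 185 (G)
4C → 76 (B)
= RGB(169, 185, 76)
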